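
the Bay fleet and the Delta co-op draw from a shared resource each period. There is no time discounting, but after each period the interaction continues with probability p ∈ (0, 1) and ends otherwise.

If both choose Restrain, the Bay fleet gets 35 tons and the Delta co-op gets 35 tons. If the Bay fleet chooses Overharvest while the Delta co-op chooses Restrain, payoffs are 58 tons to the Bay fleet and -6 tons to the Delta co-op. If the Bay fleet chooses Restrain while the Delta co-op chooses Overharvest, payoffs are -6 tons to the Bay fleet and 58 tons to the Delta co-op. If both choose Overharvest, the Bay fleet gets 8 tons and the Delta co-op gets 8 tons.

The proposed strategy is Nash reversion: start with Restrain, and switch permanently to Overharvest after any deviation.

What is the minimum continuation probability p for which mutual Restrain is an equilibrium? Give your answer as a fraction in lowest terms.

23/50

Expected cooperation value is 35 + p·35 + p²·35 + … = 35/(1−p); deviation gives 58 + p·8/(1−p).
35 ≥ 58(1−p) + 8p ⇒ 50p ≥ 23 ⇒ p ≥ 23/50.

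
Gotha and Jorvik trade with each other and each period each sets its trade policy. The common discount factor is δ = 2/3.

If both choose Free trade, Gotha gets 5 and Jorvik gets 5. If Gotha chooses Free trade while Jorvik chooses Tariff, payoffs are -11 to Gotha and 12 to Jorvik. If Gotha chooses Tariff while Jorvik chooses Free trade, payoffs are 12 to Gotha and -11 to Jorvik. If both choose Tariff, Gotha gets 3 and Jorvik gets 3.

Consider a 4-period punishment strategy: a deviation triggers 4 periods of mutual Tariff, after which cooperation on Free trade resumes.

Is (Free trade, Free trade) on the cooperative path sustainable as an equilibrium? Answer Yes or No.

No

IC: δ+…+δ^4 ≥ (12−5)/(5−3) = 7/2.
At δ = 2/3: partial sum = 1.6049 < 3.5000. Cooperation not sustainable.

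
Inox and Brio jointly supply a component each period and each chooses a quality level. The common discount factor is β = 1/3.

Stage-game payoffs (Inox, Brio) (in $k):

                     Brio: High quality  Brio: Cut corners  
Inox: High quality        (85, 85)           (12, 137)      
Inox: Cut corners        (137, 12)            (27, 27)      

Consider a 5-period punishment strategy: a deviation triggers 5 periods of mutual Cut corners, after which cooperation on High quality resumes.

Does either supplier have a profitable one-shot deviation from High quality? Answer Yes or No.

Yes

A one-shot deviation gives 137 now, then 27 for 5 periods, then back to 85.
Gain from deviating: (137−85) today; loss: (85−27) in each of the next 5 periods.
No-deviation condition: (85−27)(β+…+β^5) ≥ 137−85, i.e. β+…+β^5 ≥ 26/29.
At β = 1/3: β+…+β^5 = 0.4979 < 0.8966.
So cooperation is not sustainable.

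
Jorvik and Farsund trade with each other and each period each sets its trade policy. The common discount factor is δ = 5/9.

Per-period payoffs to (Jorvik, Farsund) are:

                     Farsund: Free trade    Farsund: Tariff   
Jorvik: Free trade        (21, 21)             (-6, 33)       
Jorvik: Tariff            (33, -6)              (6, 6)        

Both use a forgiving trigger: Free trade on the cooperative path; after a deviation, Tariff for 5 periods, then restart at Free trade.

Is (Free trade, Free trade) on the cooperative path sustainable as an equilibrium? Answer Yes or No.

Yes

Comparing payoff streams over the 6 periods until play realigns: cooperate → 21(1+δ+…+δ^5); deviate → 33 + 6(δ+…+δ^5).
Cooperation is sustained iff (21−6)(δ+…+δ^5) ≥ 33−21.
δ+…+δ^5 = 5/9·(1−(5/9)^5)/(1−5/9) = 1.1838, and (33−21)/(21−6) = 0.8000.
1.1838 ≥ 0.8000, so cooperation is sustainable.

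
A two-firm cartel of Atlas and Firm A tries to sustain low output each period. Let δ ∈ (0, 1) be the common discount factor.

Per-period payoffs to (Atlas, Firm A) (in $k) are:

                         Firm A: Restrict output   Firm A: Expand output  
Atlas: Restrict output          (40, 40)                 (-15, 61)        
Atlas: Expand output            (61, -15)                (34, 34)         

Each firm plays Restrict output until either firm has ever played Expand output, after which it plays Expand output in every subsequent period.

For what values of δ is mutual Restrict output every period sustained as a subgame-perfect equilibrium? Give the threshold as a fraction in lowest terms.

7/9

40/(1−δ) ≥ 61 + 34δ/(1−δ)
40 ≥ 61 − 27δ
δ ≥ 21/27 = 7/9.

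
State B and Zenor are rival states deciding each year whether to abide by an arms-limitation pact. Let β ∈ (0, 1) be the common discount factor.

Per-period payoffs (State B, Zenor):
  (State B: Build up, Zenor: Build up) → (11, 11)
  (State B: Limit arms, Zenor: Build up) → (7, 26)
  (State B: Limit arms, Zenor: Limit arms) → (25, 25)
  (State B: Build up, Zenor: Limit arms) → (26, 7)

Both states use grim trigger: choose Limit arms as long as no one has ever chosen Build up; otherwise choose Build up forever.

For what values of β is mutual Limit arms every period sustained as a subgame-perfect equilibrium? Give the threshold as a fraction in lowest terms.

1/15

Cooperation forever yields 25 each period: 25/(1−β).
Deviating yields 26 once, then 11 forever: 26 + 11β/(1−β).
No profitable deviation requires 25/(1−β) ≥ 26 + 11β/(1−β).
Multiplying by (1−β): 25 ≥ 26(1−β) + 11β = 26 − 15β.
So 15β ≥ 1, i.e. β ≥ 1/15.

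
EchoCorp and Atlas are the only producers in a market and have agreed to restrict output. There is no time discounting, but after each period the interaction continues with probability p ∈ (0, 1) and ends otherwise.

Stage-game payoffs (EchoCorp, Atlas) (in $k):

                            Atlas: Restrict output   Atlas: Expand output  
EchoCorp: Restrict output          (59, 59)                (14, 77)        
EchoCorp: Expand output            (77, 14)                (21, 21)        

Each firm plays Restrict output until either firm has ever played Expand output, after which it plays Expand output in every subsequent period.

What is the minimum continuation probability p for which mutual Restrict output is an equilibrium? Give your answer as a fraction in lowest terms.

9/28

With no time discounting, the continuation probability p plays the role of the discount factor.
Grim-trigger IC: 59/(1−p) ≥ 77 + 21p/(1−p) ⇒ p ≥ (77−59)/(77−21) = 9/28.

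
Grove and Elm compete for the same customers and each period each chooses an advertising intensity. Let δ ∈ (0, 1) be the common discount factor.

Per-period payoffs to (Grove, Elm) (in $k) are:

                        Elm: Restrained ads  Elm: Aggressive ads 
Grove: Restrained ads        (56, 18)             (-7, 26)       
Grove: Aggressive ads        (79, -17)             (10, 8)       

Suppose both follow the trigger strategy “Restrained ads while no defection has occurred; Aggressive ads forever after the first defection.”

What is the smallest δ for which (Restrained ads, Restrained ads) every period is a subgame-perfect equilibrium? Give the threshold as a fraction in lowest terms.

4/9

For Grove: deviation gain 79−56 = 23, per-period punishment loss 56−10 = 46. IC gives δ ≥ 23/69 = 1/3.
For Elm: gain 8, loss 10 per period, so δ ≥ 8/18 = 4/9.
The tighter constraint is Elm's, so cooperation needs δ ≥ 4/9.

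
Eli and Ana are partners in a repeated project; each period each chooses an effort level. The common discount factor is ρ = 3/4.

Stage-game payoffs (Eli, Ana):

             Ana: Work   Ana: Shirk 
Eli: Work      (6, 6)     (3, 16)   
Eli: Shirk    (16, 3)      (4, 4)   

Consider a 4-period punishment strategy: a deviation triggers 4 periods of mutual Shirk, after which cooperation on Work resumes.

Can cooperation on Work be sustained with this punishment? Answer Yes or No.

IC: ρ+…+ρ^4 ≥ (16−6)/(6−4) = 5.
At ρ = 3/4: partial sum = 2.0508 < 5.0000. Cooperation not sustainable.

No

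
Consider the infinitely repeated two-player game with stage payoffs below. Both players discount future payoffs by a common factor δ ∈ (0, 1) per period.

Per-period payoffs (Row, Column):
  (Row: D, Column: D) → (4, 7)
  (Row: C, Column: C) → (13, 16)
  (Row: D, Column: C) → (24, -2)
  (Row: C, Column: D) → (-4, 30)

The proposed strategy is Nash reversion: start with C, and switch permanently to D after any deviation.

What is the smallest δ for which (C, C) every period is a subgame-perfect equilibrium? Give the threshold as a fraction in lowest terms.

Row's threshold: (24−13)/(24−4) = 11/20.
Column's threshold: (30−16)/(30−7) = 14/23.
11/20 < 14/23, so Column binds and δ* = 14/23.

14/23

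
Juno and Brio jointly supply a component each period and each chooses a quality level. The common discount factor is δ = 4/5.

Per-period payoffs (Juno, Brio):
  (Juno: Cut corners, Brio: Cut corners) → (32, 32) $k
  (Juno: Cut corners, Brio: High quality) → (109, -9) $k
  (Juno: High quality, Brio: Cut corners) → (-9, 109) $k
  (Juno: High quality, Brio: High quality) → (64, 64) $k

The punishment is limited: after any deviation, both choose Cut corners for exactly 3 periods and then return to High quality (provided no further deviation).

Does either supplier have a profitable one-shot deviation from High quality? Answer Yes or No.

IC: δ+…+δ^3 ≥ (109−64)/(64−32) = 45/32.
At δ = 4/5: partial sum = 1.9520 ≥ 1.4062. Cooperation sustainable.

No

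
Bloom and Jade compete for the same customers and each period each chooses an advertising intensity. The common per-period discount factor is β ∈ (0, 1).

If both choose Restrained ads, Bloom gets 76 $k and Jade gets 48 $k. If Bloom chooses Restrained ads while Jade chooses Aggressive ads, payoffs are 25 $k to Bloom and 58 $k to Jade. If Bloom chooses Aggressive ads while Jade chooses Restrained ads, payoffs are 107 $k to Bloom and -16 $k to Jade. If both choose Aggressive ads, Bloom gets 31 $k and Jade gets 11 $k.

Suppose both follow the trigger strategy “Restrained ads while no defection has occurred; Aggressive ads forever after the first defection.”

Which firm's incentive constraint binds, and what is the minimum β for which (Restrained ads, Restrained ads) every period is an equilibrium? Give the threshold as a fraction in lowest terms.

For Bloom: deviation gain 107−76 = 31, per-period punishment loss 76−31 = 45. IC gives β ≥ 31/76.
For Jade: gain 10, loss 37 per period, so β ≥ 10/47.
The tighter constraint is Bloom's, so cooperation needs β ≥ 31/76.

Bloom; β ≥ 31/76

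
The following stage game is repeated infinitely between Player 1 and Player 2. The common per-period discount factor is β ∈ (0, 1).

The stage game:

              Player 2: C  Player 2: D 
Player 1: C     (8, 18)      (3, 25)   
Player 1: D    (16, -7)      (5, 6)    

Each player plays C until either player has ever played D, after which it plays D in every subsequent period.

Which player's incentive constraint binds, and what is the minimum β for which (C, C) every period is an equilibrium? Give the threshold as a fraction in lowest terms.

Player 1; β ≥ 8/11

Player 1: cooperation gives 8 each period; deviation gives 16 once then 5 forever.
  8/(1−β) ≥ 16 + 5β/(1−β) ⇒ β ≥ 8/11.
Player 2: cooperation gives 18 each period; deviation gives 25 once then 6 forever.
  β ≥ 7/19.
Both must hold, so the binding constraint is Player 1's: β ≥ 8/11.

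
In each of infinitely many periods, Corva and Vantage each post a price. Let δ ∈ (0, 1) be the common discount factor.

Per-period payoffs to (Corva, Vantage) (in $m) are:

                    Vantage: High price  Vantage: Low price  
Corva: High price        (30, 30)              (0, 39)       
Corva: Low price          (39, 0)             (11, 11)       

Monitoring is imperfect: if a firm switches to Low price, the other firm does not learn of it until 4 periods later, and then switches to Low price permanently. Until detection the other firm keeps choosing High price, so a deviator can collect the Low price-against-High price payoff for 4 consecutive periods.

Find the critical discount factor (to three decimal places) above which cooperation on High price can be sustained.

0.753

The best deviation is to choose Low price for all 4 undetected periods, earning 39 each, then 11 forever once detected.
Deviation value: 39(1−δ^4)/(1−δ) + 11δ^4/(1−δ); cooperation value: 30/(1−δ).
IC: 30 ≥ 39(1−δ^4) + 11δ^4 = 39 − 28δ^4.
So δ^4 ≥ 9/28, giving δ ≥ (9/28)^(1/4) ≈ 0.753.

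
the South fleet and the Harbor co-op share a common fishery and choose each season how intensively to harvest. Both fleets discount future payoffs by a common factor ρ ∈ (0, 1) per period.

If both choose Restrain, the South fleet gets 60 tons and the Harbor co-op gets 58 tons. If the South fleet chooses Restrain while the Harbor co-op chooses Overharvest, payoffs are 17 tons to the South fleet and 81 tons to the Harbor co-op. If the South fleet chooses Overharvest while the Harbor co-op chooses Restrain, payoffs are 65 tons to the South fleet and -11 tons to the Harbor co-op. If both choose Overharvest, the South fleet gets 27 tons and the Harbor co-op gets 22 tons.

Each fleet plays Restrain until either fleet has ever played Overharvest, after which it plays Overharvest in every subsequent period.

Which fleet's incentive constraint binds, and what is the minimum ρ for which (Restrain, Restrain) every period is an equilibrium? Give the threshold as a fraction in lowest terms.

the Harbor co-op; ρ ≥ 23/59

the South fleet: cooperation gives 60 each period; deviation gives 65 once then 27 forever.
  60/(1−ρ) ≥ 65 + 27ρ/(1−ρ) ⇒ ρ ≥ 5/38.
the Harbor co-op: cooperation gives 58 each period; deviation gives 81 once then 22 forever.
  ρ ≥ 23/59.
Both must hold, so the binding constraint is the Harbor co-op's: ρ ≥ 23/59.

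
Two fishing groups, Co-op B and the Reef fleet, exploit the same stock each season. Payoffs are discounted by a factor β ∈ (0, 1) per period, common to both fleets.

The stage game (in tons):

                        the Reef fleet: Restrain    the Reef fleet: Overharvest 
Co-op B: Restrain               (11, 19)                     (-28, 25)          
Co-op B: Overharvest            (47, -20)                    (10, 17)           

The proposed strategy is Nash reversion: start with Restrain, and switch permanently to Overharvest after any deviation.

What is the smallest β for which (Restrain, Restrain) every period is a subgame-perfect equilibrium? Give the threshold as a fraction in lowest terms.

36/37

Co-op B's threshold: (47−11)/(47−10) = 36/37.
the Reef fleet's threshold: (25−19)/(25−17) = 3/4.
36/37 > 3/4, so Co-op B binds and β* = 36/37.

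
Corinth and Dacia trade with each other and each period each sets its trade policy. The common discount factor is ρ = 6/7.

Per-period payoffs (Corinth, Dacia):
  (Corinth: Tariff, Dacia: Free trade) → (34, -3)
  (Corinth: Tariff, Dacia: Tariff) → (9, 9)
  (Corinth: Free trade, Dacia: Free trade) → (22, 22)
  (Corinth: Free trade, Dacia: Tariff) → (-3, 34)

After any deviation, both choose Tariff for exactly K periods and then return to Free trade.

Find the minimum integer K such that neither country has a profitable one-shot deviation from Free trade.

Need Σ_{k=1}^{K} ρ^k ≥ (34−22)/(22−9) = 0.9231 at ρ = 6/7.
At K = 1 the sum is 0.8571 < 0.9231; at K = 2 it is 1.5918 ≥ 0.9231.
So the minimum punishment length is K = 2.

2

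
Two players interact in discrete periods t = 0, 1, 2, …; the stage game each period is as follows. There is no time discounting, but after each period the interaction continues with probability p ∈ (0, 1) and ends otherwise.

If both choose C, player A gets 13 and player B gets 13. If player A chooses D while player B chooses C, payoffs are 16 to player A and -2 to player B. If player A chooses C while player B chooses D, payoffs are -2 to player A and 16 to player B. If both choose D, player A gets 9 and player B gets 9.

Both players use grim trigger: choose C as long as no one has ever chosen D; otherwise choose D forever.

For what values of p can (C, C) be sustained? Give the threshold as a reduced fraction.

Expected cooperation value is 13 + p·13 + p²·13 + … = 13/(1−p); deviation gives 16 + p·9/(1−p).
13 ≥ 16(1−p) + 9p ⇒ 7p ≥ 3 ⇒ p ≥ 3/7.

3/7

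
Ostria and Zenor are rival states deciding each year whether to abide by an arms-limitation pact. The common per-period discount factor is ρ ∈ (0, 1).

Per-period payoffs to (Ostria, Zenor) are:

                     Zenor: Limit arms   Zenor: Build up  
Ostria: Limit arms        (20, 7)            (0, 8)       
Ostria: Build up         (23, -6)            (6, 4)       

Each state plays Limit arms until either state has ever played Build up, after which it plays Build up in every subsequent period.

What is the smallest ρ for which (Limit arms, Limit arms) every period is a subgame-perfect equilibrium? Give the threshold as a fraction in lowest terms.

1/4

For Ostria: deviation gain 23−20 = 3, per-period punishment loss 20−6 = 14. IC gives ρ ≥ 3/17.
For Zenor: gain 1, loss 3 per period, so ρ ≥ 1/4.
The tighter constraint is Zenor's, so cooperation needs ρ ≥ 1/4.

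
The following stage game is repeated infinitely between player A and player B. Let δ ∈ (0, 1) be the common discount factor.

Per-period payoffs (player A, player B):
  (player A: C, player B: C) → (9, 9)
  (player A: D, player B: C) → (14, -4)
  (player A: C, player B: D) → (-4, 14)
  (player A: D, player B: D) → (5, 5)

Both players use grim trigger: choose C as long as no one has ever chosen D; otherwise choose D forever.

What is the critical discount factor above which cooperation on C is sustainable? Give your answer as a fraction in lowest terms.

One-period gain from deviating is 14 − 9 = 5. The loss is 9 − 5 = 4 in every subsequent period, with present value 4·δ/(1−δ).
Deviation is unprofitable when 4·δ/(1−δ) ≥ 5, i.e. δ/(1−δ) ≥ 5/4.
Equivalently δ ≥ 5/(5+4) = 5/9.

5/9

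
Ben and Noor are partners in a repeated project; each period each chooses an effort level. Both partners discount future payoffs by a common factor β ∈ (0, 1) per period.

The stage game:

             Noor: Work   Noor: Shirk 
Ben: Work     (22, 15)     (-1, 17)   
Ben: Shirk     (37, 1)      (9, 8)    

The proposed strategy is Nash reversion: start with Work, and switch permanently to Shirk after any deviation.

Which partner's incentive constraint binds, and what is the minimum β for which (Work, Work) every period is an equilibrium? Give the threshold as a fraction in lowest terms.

Ben; β ≥ 15/28

For Ben: deviation gain 37−22 = 15, per-period punishment loss 22−9 = 13. IC gives β ≥ 15/28.
For Noor: gain 2, loss 7 per period, so β ≥ 2/9.
The tighter constraint is Ben's, so cooperation needs β ≥ 15/28.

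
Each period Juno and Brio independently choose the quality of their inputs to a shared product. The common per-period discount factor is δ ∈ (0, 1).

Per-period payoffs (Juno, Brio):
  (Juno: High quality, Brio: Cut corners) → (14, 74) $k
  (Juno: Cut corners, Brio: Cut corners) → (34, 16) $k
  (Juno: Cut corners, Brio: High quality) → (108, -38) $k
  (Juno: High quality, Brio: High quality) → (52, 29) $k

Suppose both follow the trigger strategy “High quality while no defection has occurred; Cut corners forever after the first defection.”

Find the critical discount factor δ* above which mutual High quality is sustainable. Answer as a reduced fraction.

45/58

Juno: cooperation gives 52 each period; deviation gives 108 once then 34 forever.
  52/(1−δ) ≥ 108 + 34δ/(1−δ) ⇒ δ ≥ 56/74 = 28/37.
Brio: cooperation gives 29 each period; deviation gives 74 once then 16 forever.
  δ ≥ 45/58.
Both must hold, so the binding constraint is Brio's: δ ≥ 45/58.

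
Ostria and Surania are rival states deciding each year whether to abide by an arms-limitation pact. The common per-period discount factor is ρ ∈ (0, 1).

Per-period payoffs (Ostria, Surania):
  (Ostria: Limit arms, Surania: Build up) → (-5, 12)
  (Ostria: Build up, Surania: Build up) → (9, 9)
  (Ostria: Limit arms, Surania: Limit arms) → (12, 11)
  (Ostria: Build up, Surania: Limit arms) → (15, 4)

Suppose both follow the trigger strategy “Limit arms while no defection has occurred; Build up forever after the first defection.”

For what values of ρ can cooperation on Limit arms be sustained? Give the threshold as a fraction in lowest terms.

For Ostria: deviation gain 15−12 = 3, per-period punishment loss 12−9 = 3. IC gives ρ ≥ 3/6 = 1/2.
For Surania: gain 1, loss 2 per period, so ρ ≥ 1/3.
The tighter constraint is Ostria's, so cooperation needs ρ ≥ 1/2.

1/2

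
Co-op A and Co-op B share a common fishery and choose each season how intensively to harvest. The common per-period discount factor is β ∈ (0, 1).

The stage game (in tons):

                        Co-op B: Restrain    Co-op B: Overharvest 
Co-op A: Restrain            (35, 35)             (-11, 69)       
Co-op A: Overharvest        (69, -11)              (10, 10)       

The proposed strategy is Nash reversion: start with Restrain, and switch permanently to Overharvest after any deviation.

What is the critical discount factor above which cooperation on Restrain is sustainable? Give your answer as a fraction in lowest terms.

34/59

Under grim trigger the critical discount factor is (T−C)/(T−P) with T = 69, C = 35, P = 10.
β* = (69−35)/(69−10) = 34/59.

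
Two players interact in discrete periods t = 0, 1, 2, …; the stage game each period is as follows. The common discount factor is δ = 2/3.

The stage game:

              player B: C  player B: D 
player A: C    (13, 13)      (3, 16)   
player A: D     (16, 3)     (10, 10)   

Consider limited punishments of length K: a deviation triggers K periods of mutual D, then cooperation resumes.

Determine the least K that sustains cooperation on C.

2

Need Σ_{k=1}^{K} δ^k ≥ (16−13)/(13−10) = 1.0000 at δ = 2/3.
At K = 1 the sum is 0.6667 < 1.0000; at K = 2 it is 1.1111 ≥ 1.0000.
So the minimum punishment length is K = 2.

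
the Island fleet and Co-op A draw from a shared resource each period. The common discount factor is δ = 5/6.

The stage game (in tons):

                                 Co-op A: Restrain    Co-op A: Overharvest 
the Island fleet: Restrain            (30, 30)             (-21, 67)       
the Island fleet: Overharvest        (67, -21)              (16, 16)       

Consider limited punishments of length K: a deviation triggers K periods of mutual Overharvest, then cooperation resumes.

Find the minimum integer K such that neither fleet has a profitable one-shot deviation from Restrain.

5

No profitable deviation requires (30−16)(δ+…+δ^K) ≥ 67−30, i.e. δ+…+δ^K ≥ 37/14 ≈ 2.6429.
With δ = 5/6, the partial sums are K=1: 0.8333, K=2: 1.5278, K=3: 2.1065, K=4: 2.5887, K=5: 2.9906.
K = 5 is the first length at which the sum reaches 2.6429.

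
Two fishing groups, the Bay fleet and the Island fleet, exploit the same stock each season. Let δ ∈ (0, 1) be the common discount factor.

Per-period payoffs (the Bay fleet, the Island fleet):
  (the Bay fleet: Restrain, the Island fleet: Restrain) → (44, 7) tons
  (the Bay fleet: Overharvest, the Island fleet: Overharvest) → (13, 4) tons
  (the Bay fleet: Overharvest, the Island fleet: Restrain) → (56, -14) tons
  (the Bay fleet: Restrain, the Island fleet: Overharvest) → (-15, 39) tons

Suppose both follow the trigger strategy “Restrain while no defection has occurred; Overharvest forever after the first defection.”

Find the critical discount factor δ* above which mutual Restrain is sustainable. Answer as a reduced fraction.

32/35

the Bay fleet's threshold: (56−44)/(56−13) = 12/43.
the Island fleet's threshold: (39−7)/(39−4) = 32/35.
12/43 < 32/35, so the Island fleet binds and δ* = 32/35.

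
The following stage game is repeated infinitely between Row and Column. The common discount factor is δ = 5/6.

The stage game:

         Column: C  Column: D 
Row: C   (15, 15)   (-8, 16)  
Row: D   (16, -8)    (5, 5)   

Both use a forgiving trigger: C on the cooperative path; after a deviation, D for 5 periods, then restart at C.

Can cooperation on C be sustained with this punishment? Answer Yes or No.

Yes

A one-shot deviation gives 16 now, then 5 for 5 periods, then back to 15.
Gain from deviating: (16−15) today; loss: (15−5) in each of the next 5 periods.
No-deviation condition: (15−5)(δ+…+δ^5) ≥ 16−15, i.e. δ+…+δ^5 ≥ 1/10.
At δ = 5/6: δ+…+δ^5 = 2.9906 ≥ 0.1000.
So cooperation is sustainable.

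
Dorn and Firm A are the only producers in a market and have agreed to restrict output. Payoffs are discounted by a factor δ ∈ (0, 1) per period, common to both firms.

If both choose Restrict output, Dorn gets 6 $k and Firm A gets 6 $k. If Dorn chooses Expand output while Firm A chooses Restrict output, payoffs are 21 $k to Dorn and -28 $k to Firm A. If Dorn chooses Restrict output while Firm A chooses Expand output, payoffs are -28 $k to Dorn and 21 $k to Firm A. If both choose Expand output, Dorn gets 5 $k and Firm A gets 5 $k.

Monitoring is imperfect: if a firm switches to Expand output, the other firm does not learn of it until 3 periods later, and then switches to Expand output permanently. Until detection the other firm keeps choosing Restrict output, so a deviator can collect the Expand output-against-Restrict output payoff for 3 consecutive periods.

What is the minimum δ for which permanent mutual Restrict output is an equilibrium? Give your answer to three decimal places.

0.979

Deviating for the 3 undetected periods gains 21−6 = 15 per period over cooperation, then loses 6−5 = 1 per period forever once punishment starts.
Gain: 15(1 + δ + … + δ^2); loss: 1·δ^3/(1−δ).
No profitable deviation ⇔ 15(1−δ^3) ≤ 1·δ^3, i.e. δ^3 ≥ 15/(15+1) = 15/16.
Hence δ ≥ (15/16)^(1/3) ≈ 0.979.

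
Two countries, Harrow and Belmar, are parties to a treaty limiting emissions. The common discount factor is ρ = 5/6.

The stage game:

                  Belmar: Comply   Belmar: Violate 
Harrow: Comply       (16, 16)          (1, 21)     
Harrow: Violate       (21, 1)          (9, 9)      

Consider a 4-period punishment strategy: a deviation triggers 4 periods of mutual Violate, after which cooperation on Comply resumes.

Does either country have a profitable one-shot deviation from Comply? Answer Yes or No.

No

A one-shot deviation gives 21 now, then 9 for 4 periods, then back to 16.
Gain from deviating: (21−16) today; loss: (16−9) in each of the next 4 periods.
No-deviation condition: (16−9)(ρ+…+ρ^4) ≥ 21−16, i.e. ρ+…+ρ^4 ≥ 5/7.
At ρ = 5/6: ρ+…+ρ^4 = 2.5887 ≥ 0.7143.
So cooperation is sustainable.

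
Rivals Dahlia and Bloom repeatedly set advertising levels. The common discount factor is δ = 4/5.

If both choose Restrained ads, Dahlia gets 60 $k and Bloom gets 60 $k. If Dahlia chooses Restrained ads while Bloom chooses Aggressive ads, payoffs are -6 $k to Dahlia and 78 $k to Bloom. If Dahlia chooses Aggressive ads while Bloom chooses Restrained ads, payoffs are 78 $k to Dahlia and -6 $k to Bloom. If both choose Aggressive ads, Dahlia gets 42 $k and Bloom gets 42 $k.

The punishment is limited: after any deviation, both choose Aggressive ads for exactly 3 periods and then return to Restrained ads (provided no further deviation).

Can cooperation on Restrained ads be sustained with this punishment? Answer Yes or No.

IC: δ+…+δ^3 ≥ (78−60)/(60−42) = 1.
At δ = 4/5: partial sum = 1.9520 ≥ 1.0000. Cooperation sustainable.

Yes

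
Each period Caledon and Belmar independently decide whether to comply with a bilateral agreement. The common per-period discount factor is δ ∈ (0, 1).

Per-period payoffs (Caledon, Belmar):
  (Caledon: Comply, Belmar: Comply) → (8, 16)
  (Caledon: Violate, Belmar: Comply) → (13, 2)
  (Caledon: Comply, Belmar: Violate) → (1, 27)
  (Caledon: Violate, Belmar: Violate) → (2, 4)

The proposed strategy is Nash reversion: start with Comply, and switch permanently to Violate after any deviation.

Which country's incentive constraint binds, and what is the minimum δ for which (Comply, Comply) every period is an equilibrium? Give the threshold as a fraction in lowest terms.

Belmar; δ ≥ 11/23

Caledon: cooperation gives 8 each period; deviation gives 13 once then 2 forever.
  8/(1−δ) ≥ 13 + 2δ/(1−δ) ⇒ δ ≥ 5/11.
Belmar: cooperation gives 16 each period; deviation gives 27 once then 4 forever.
  δ ≥ 11/23.
Both must hold, so the binding constraint is Belmar's: δ ≥ 11/23.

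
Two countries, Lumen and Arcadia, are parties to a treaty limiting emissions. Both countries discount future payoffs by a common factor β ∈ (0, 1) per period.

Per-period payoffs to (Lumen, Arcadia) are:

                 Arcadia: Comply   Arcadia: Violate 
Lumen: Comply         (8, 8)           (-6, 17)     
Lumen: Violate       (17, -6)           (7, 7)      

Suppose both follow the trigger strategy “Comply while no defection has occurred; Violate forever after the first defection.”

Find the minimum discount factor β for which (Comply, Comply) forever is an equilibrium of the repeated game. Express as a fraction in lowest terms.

8/(1−β) ≥ 17 + 7β/(1−β)
8 ≥ 17 − 10β
β ≥ 9/10.

9/10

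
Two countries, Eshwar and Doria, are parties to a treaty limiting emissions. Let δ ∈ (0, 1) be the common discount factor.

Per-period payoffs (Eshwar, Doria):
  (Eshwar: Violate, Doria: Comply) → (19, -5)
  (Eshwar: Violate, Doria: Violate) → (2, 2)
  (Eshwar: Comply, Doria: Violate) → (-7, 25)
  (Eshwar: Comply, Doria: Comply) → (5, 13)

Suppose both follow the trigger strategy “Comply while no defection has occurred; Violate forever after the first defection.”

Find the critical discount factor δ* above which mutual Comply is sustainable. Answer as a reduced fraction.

For Eshwar: deviation gain 19−5 = 14, per-period punishment loss 5−2 = 3. IC gives δ ≥ 14/17.
For Doria: gain 12, loss 11 per period, so δ ≥ 12/23.
The tighter constraint is Eshwar's, so cooperation needs δ ≥ 14/17.

14/17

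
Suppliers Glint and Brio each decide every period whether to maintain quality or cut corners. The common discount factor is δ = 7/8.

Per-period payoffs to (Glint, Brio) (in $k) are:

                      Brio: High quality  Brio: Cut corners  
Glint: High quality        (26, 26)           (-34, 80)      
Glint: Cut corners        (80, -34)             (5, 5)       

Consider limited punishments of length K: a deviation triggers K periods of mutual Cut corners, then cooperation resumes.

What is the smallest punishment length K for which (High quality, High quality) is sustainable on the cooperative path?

IC: δ(1−δ^K)/(1−δ) ≥ (80−26)/(26−5) = 18/7.
With δ = 7/8: need 1 − δ^K ≥ 18/7·(1−7/8)/(7/8), i.e. δ^K ≤ 0.6327.
Since (7/8)^3 = 0.6699 and (7/8)^4 = 0.5862, the smallest such K is 4.

4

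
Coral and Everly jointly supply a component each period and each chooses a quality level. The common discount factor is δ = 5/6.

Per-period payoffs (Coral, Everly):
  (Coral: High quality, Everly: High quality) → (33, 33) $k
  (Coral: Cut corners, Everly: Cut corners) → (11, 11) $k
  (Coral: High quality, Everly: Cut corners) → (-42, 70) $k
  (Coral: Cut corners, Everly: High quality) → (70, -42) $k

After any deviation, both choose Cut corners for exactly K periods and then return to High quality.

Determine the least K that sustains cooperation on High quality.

IC: δ(1−δ^K)/(1−δ) ≥ (70−33)/(33−11) = 37/22.
With δ = 5/6: need 1 − δ^K ≥ 37/22·(1−5/6)/(5/6), i.e. δ^K ≤ 0.6636.
Since (5/6)^2 = 0.6944 and (5/6)^3 = 0.5787, the smallest such K is 3.

3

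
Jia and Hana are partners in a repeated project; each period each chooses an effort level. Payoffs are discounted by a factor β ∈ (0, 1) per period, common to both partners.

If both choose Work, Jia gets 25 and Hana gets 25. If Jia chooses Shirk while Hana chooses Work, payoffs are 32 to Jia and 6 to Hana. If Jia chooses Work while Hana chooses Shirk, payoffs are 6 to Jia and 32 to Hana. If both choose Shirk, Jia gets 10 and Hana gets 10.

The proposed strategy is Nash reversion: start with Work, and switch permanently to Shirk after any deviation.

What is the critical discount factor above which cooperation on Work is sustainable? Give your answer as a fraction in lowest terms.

7/22

25/(1−β) ≥ 32 + 10β/(1−β)
25 ≥ 32 − 22β
β ≥ 7/22.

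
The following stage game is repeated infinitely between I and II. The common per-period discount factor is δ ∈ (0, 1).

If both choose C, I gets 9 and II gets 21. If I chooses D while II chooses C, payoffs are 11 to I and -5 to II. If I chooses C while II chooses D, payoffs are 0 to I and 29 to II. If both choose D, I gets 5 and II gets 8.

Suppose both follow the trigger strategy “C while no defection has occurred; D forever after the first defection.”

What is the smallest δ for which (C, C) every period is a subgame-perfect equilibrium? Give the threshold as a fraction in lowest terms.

I's threshold: (11−9)/(11−5) = 1/3.
II's threshold: (29−21)/(29−8) = 8/21.
1/3 < 8/21, so II binds and δ* = 8/21.

8/21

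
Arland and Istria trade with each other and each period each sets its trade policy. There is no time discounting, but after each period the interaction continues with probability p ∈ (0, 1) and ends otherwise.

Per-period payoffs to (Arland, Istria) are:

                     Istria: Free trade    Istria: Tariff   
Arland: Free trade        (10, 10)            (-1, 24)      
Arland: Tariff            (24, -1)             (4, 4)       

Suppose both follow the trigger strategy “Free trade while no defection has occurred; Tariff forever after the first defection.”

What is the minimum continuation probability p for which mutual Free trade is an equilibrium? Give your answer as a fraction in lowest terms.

Expected cooperation value is 10 + p·10 + p²·10 + … = 10/(1−p); deviation gives 24 + p·4/(1−p).
10 ≥ 24(1−p) + 4p ⇒ 20p ≥ 14 ⇒ p ≥ 14/20 = 7/10.

7/10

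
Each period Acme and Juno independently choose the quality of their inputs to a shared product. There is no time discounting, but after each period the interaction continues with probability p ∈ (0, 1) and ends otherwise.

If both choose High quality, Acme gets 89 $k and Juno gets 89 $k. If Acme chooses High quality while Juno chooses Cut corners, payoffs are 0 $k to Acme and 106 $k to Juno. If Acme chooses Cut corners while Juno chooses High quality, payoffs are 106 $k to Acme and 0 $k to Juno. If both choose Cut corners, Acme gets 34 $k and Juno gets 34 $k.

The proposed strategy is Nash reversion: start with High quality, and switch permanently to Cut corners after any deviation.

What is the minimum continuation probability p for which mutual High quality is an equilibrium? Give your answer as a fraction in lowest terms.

17/72

Expected cooperation value is 89 + p·89 + p²·89 + … = 89/(1−p); deviation gives 106 + p·34/(1−p).
89 ≥ 106(1−p) + 34p ⇒ 72p ≥ 17 ⇒ p ≥ 17/72.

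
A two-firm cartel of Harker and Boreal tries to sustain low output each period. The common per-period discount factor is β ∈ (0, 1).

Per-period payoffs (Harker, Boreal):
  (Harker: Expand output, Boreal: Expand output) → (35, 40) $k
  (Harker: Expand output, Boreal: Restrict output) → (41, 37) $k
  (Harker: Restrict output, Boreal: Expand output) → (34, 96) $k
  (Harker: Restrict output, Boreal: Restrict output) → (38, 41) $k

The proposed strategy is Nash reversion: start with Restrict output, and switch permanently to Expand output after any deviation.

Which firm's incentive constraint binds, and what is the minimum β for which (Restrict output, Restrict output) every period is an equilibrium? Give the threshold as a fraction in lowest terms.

Harker: cooperation gives 38 each period; deviation gives 41 once then 35 forever.
  38/(1−β) ≥ 41 + 35β/(1−β) ⇒ β ≥ 3/6 = 1/2.
Boreal: cooperation gives 41 each period; deviation gives 96 once then 40 forever.
  β ≥ 55/56.
Both must hold, so the binding constraint is Boreal's: β ≥ 55/56.

Boreal; β ≥ 55/56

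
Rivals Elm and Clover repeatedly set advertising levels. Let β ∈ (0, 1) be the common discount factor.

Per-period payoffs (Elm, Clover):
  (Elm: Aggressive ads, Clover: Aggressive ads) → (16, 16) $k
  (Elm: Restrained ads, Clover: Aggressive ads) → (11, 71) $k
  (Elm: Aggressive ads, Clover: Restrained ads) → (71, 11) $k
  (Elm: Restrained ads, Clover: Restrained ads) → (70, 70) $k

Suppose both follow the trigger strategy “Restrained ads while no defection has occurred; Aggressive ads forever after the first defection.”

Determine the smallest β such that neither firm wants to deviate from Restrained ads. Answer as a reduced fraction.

1/55

One-period gain from deviating is 71 − 70 = 1. The loss is 70 − 16 = 54 in every subsequent period, with present value 54·β/(1−β).
Deviation is unprofitable when 54·β/(1−β) ≥ 1, i.e. β/(1−β) ≥ 1/54.
Equivalently β ≥ 1/(1+54) = 1/55.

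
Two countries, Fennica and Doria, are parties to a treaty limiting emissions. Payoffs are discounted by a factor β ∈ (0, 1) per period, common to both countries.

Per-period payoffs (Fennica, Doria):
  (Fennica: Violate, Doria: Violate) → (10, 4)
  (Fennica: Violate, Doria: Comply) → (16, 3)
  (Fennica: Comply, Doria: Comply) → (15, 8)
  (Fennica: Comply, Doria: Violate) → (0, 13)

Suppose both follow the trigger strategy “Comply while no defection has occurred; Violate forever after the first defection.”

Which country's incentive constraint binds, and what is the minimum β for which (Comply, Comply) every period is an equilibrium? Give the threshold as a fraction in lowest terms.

Doria; β ≥ 5/9

Fennica: cooperation gives 15 each period; deviation gives 16 once then 10 forever.
  15/(1−β) ≥ 16 + 10β/(1−β) ⇒ β ≥ 1/6.
Doria: cooperation gives 8 each period; deviation gives 13 once then 4 forever.
  β ≥ 5/9.
Both must hold, so the binding constraint is Doria's: β ≥ 5/9.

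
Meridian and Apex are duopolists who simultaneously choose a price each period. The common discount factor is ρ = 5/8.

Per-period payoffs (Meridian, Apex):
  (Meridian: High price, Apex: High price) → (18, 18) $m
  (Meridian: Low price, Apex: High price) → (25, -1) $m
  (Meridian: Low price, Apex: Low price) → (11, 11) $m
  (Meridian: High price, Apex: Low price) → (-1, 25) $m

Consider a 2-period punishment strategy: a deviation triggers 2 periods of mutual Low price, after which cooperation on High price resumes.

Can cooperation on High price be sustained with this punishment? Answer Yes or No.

Yes

A one-shot deviation gives 25 now, then 11 for 2 periods, then back to 18.
Gain from deviating: (25−18) today; loss: (18−11) in each of the next 2 periods.
No-deviation condition: (18−11)(ρ+…+ρ^2) ≥ 25−18, i.e. ρ+…+ρ^2 ≥ 1.
At ρ = 5/8: ρ+…+ρ^2 = 1.0156 ≥ 1.0000.
So cooperation is sustainable.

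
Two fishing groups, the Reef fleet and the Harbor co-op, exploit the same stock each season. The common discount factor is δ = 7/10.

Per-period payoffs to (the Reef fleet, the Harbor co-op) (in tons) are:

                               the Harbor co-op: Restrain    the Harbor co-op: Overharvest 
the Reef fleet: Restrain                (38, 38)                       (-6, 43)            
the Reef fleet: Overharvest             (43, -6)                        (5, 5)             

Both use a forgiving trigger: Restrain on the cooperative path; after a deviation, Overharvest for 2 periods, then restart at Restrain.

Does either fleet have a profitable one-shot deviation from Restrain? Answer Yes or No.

IC: δ+…+δ^2 ≥ (43−38)/(38−5) = 5/33.
At δ = 7/10: partial sum = 1.1900 ≥ 0.1515. Cooperation sustainable.

No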